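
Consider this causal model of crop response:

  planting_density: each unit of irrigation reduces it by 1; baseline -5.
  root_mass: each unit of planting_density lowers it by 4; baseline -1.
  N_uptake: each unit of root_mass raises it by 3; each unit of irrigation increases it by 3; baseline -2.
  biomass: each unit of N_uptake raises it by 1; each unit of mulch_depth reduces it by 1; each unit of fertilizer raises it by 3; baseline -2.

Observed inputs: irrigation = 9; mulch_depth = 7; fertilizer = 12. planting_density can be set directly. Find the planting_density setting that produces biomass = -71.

planting_density = 10

Intervening on planting_density fixes its value directly, overriding its dependence on irrigation.
Substituting into the N_uptake equation gives N_uptake = -12*planting_density + 22.
Substituting into the biomass equation gives biomass = -12*planting_density + 49.
Solve -12*planting_density + 49 = -71: planting_density = (-71 - 49) / -12 = 10.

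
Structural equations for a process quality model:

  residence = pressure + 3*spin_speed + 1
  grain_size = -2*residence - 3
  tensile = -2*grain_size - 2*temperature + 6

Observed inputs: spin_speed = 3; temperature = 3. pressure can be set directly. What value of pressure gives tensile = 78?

pressure = 8

Substituting into the residence equation gives residence = pressure + 10.
grain_size becomes -2*pressure - 23.
This gives tensile = 4*pressure + 46.
Solve 4*pressure + 46 = 78: pressure = (78 - 46) / 4 = 8.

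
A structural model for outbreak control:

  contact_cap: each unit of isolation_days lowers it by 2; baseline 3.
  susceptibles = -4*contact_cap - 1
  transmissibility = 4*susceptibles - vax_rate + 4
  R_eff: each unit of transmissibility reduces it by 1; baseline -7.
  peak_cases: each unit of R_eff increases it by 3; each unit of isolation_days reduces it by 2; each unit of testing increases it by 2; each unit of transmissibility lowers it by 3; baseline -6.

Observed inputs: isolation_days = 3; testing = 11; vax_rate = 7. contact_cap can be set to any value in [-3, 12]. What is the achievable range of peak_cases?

Intervening on contact_cap fixes its value directly, overriding its dependence on isolation_days.
Substituting into the transmissibility equation gives transmissibility = -16*contact_cap - 7.
Substituting into the R_eff equation gives R_eff = 16*contact_cap.
So peak_cases = 96*contact_cap + 31.
Linear in contact_cap, so extremes are at the endpoints: contact_cap = -3 gives peak_cases = -257; contact_cap = 12 gives peak_cases = 1183.

-257 to 1183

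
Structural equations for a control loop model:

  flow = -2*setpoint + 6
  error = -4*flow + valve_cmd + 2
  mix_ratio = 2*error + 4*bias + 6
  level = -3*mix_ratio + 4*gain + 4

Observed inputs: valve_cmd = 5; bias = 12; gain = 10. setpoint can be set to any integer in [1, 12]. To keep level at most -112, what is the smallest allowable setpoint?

setpoint = 2

Substituting into the error equation gives error = 8*setpoint - 17.
Substituting into the mix_ratio equation gives mix_ratio = 16*setpoint + 20.
Substituting into the level equation gives level = -48*setpoint - 16.
Require -48*setpoint - 16 ≤ -112, so setpoint ≥ 2.
The smallest integer in [1, 12] satisfying this is 2.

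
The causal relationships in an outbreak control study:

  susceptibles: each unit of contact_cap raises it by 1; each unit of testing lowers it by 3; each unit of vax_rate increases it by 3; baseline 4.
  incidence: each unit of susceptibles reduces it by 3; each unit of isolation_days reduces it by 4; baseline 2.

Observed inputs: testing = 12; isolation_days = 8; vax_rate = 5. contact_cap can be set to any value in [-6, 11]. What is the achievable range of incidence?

-12 to 39

Substituting into the susceptibles equation gives susceptibles = contact_cap - 17.
incidence becomes -3*contact_cap + 21.
Linear in contact_cap, so extremes are at the endpoints: contact_cap = -6 gives incidence = 39; contact_cap = 11 gives incidence = -12.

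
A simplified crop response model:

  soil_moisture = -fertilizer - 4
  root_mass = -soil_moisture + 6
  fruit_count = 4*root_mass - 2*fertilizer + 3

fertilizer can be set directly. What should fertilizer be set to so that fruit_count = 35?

fertilizer = -4

Substituting into the root_mass equation gives root_mass = fertilizer + 10.
Substituting into the fruit_count equation gives fruit_count = 2*fertilizer + 43.
Solve 2*fertilizer + 43 = 35: fertilizer = (35 - 43) / 2 = -4.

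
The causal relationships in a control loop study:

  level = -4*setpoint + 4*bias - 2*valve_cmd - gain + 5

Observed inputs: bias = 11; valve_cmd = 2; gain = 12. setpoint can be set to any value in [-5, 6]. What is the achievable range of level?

Substituting into the level equation gives level = -4*setpoint + 33.
Linear in setpoint, so extremes are at the endpoints: setpoint = -5 gives level = 53; setpoint = 6 gives level = 9.

9 to 53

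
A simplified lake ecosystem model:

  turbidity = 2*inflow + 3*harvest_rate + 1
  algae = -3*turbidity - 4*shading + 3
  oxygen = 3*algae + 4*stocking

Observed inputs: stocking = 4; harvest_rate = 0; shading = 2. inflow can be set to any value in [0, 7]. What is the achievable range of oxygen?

Substituting into the turbidity equation gives turbidity = 2*inflow + 1.
So algae = -6*inflow - 8.
This gives oxygen = -18*inflow - 8.
Linear in inflow, so extremes are at the endpoints: inflow = 0 gives oxygen = -8; inflow = 7 gives oxygen = -134.

-134 to -8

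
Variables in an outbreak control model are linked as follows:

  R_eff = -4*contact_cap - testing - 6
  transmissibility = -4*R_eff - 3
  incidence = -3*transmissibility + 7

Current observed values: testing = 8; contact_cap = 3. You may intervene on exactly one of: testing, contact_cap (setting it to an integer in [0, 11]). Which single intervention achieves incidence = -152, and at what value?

Intervening on testing: incidence = -12*testing - 200. Reaching -152 requires testing = -4, outside [0, 11].
Intervening on contact_cap: with other inputs at their observed values, incidence = -48*contact_cap - 152. Solving for -152 gives contact_cap = 0, within [0, 11].

set contact_cap = 0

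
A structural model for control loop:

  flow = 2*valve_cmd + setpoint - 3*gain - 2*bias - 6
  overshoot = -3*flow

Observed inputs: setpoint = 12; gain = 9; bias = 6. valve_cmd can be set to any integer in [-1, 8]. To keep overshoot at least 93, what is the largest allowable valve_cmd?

valve_cmd = 1

Substituting into the flow equation gives flow = 2*valve_cmd - 33.
Substituting into the overshoot equation gives overshoot = -6*valve_cmd + 99.
Require -6*valve_cmd + 99 ≥ 93, so valve_cmd ≤ 1.
The largest integer in [-1, 8] satisfying this is 1.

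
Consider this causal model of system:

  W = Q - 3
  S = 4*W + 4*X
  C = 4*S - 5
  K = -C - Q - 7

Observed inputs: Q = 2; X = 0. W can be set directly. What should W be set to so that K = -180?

Intervening on W fixes its value directly, overriding its dependence on Q.
Substituting into the S equation gives S = 4*W.
Substituting into the C equation gives C = 16*W - 5.
K becomes -16*W - 4.
Solve -16*W - 4 = -180: W = (-180 + 4) / -16 = 11.

W = 11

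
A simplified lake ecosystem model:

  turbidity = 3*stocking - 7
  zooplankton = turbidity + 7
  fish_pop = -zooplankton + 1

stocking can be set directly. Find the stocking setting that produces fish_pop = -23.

Substituting into the zooplankton equation gives zooplankton = 3*stocking.
Substituting into the fish_pop equation gives fish_pop = -3*stocking + 1.
Solve -3*stocking + 1 = -23: stocking = (-23 - 1) / -3 = 8.

stocking = 8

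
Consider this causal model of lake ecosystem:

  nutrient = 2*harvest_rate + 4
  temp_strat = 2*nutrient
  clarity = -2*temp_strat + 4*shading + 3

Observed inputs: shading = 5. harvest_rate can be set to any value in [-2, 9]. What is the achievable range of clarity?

Substituting into the temp_strat equation gives temp_strat = 4*harvest_rate + 8.
Substituting into the clarity equation gives clarity = -8*harvest_rate + 7.
Linear in harvest_rate, so extremes are at the endpoints: harvest_rate = -2 gives clarity = 23; harvest_rate = 9 gives clarity = -65.

-65 to 23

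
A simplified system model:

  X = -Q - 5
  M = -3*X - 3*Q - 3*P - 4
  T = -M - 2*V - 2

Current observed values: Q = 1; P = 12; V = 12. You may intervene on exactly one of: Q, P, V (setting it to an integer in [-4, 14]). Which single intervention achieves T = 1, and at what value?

Intervening on Q: the paths from Q to T cancel (net effect zero), leaving T = -1; 1 is unreachable this way.
Intervening on P: T = 3*P - 37. Reaching 1 requires P = 38/3, not an integer.
Intervening on V: with other inputs at their observed values, T = -2*V + 23. Solving for 1 gives V = 11, within [-4, 14].

set V = 11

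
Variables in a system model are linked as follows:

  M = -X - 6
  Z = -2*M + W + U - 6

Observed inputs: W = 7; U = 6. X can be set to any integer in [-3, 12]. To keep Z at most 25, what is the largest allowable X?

X = 3

Substituting into the Z equation gives Z = 2*X + 19.
Require 2*X + 19 ≤ 25, so X ≤ 3.
The largest integer in [-3, 12] satisfying this is 3.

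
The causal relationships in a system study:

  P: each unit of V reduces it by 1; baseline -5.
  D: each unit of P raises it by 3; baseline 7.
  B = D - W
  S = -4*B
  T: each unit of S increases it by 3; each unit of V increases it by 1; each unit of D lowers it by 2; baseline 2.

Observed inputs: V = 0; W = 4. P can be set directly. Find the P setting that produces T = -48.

Intervening on P fixes its value directly, overriding its dependence on V.
Substituting into the B equation gives B = 3*P + 3.
So S = -12*P - 12.
Substituting into the T equation gives T = -42*P - 48.
Solve -42*P - 48 = -48: P = (-48 + 48) / -42 = 0.

P = 0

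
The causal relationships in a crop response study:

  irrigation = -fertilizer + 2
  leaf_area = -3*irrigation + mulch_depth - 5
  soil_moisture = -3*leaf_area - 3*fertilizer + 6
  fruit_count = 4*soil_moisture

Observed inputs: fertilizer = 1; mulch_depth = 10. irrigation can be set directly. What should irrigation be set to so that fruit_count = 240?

Intervening on irrigation fixes its value directly, overriding its dependence on fertilizer.
Substituting into the leaf_area equation gives leaf_area = -3*irrigation + 5.
Substituting into the soil_moisture equation gives soil_moisture = 9*irrigation - 12.
So fruit_count = 36*irrigation - 48.
Solve 36*irrigation - 48 = 240: irrigation = (240 + 48) / 36 = 8.

irrigation = 8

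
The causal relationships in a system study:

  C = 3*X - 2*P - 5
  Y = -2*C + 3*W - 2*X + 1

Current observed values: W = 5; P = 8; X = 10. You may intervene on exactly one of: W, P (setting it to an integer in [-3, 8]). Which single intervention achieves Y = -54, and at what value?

set P = 0

Intervening on W: Y = 3*W - 37. Reaching -54 requires W = -17/3, not an integer.
Intervening on P: with other inputs at their observed values, Y = 4*P - 54. Solving for -54 gives P = 0, within [-3, 8].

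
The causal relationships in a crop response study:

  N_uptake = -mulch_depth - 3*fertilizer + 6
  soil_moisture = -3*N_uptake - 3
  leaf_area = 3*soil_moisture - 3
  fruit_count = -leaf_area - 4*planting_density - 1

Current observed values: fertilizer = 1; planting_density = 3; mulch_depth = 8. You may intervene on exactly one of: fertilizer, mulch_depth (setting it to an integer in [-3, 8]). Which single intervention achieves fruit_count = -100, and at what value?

Intervening on fertilizer: with other inputs at their observed values, fruit_count = -27*fertilizer - 19. Solving for -100 gives fertilizer = 3, within [-3, 8].
Intervening on mulch_depth: fruit_count = -9*mulch_depth + 26. Reaching -100 requires mulch_depth = 14, outside [-3, 8].

set fertilizer = 3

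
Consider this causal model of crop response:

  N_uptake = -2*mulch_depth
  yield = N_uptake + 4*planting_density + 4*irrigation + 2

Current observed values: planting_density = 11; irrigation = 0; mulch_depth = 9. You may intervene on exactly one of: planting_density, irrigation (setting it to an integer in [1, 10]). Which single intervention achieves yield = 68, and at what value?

set irrigation = 10

Intervening on planting_density: yield = 4*planting_density - 16. Reaching 68 requires planting_density = 21, outside [1, 10].
Intervening on irrigation: with other inputs at their observed values, yield = 4*irrigation + 28. Solving for 68 gives irrigation = 10, within [1, 10].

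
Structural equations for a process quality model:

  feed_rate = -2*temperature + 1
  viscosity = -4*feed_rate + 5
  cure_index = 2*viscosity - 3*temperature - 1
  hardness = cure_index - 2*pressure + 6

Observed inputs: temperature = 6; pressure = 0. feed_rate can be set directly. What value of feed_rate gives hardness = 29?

feed_rate = -4

Intervening on feed_rate fixes its value directly, overriding its dependence on temperature.
Substituting into the cure_index equation gives cure_index = -8*feed_rate - 9.
Substituting into the hardness equation gives hardness = -8*feed_rate - 3.
Solve -8*feed_rate - 3 = 29: feed_rate = (29 + 3) / -8 = -4.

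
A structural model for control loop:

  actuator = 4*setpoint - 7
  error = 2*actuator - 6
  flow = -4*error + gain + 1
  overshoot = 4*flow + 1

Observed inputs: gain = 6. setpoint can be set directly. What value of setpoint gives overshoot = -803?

Substituting into the error equation gives error = 8*setpoint - 20.
Substituting into the flow equation gives flow = -32*setpoint + 87.
Substituting into the overshoot equation gives overshoot = -128*setpoint + 349.
Solve -128*setpoint + 349 = -803: setpoint = (-803 - 349) / -128 = 9.

setpoint = 9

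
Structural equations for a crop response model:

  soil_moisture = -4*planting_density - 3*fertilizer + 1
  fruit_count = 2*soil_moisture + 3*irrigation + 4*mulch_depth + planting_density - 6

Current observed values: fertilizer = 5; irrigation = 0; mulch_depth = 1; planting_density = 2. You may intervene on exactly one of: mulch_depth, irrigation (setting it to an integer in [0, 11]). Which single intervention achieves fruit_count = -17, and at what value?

Intervening on mulch_depth: fruit_count = 4*mulch_depth - 48. Reaching -17 requires mulch_depth = 31/4, not an integer.
Intervening on irrigation: with other inputs at their observed values, fruit_count = 3*irrigation - 44. Solving for -17 gives irrigation = 9, within [0, 11].

set irrigation = 9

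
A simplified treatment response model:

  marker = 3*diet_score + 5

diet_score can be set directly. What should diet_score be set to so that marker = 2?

Solve 3*diet_score + 5 = 2: diet_score = (2 - 5) / 3 = -1.

diet_score = -1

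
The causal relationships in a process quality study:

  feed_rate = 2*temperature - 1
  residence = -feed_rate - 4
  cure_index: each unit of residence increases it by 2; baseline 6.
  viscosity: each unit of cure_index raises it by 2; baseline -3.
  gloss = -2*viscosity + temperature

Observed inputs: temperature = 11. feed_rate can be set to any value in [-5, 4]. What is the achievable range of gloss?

-15 to 57

Intervening on feed_rate fixes its value directly, overriding its dependence on temperature.
Substituting into the cure_index equation gives cure_index = -2*feed_rate - 2.
This gives viscosity = -4*feed_rate - 7.
This gives gloss = 8*feed_rate + 25.
Linear in feed_rate, so extremes are at the endpoints: feed_rate = -5 gives gloss = -15; feed_rate = 4 gives gloss = 57.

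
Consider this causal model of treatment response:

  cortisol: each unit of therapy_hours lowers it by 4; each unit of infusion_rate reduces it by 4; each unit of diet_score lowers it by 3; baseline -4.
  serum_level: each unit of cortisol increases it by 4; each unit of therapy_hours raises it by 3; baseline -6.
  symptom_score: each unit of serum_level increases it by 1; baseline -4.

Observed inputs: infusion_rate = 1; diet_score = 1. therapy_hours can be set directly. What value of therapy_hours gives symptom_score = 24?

therapy_hours = -6

Substituting into the cortisol equation gives cortisol = -4*therapy_hours - 11.
So serum_level = -13*therapy_hours - 50.
Substituting into the symptom_score equation gives symptom_score = -13*therapy_hours - 54.
Solve -13*therapy_hours - 54 = 24: therapy_hours = (24 + 54) / -13 = -6.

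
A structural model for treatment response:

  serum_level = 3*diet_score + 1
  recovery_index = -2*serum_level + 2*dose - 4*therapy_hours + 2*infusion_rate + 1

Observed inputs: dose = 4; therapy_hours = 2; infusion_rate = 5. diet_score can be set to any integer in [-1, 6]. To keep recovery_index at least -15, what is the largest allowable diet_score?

diet_score = 4

Substituting into the recovery_index equation gives recovery_index = -6*diet_score + 9.
Require -6*diet_score + 9 ≥ -15, so diet_score ≤ 4.
The largest integer in [-1, 6] satisfying this is 4.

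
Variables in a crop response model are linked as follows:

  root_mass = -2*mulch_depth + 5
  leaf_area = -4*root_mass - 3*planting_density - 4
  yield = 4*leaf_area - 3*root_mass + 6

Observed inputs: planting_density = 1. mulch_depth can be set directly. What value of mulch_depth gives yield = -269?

mulch_depth = -4

Substituting into the leaf_area equation gives leaf_area = 8*mulch_depth - 27.
yield becomes 38*mulch_depth - 117.
Solve 38*mulch_depth - 117 = -269: mulch_depth = (-269 + 117) / 38 = -4.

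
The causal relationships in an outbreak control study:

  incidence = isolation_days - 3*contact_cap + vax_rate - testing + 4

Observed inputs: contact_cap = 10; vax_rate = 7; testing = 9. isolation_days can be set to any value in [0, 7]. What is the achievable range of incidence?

-28 to -21

Substituting into the incidence equation gives incidence = isolation_days - 28.
Linear in isolation_days, so extremes are at the endpoints: isolation_days = 0 gives incidence = -28; isolation_days = 7 gives incidence = -21.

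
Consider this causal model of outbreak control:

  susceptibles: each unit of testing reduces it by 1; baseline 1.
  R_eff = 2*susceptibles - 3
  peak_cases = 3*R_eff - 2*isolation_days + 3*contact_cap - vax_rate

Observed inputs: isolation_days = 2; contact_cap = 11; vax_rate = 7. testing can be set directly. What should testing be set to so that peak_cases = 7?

testing = 2

Substituting into the R_eff equation gives R_eff = -2*testing - 1.
Substituting into the peak_cases equation gives peak_cases = -6*testing + 19.
Solve -6*testing + 19 = 7: testing = (7 - 19) / -6 = 2.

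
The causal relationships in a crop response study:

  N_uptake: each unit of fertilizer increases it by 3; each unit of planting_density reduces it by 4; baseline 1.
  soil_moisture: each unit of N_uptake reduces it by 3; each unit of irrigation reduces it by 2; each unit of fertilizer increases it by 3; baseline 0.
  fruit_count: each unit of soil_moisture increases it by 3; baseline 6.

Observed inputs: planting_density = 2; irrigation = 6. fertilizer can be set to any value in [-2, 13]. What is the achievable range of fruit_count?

-201 to 69

Substituting into the N_uptake equation gives N_uptake = 3*fertilizer - 7.
So soil_moisture = -6*fertilizer + 9.
Substituting into the fruit_count equation gives fruit_count = -18*fertilizer + 33.
Linear in fertilizer, so extremes are at the endpoints: fertilizer = -2 gives fruit_count = 69; fertilizer = 13 gives fruit_count = -201.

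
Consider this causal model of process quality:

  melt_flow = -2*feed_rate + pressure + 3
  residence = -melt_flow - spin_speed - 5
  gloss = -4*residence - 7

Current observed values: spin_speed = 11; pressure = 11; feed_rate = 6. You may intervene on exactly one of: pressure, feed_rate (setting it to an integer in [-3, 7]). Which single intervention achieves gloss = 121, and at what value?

Intervening on pressure: gloss = 4*pressure + 21. Reaching 121 requires pressure = 25, outside [-3, 7].
Intervening on feed_rate: with other inputs at their observed values, gloss = -8*feed_rate + 113. Solving for 121 gives feed_rate = -1, within [-3, 7].

set feed_rate = -1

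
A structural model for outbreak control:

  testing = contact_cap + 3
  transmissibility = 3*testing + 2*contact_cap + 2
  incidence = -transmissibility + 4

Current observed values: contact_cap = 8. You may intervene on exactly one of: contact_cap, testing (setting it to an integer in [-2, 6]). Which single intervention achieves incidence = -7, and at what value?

set contact_cap = 0

Intervening on contact_cap: with other inputs at their observed values, incidence = -5*contact_cap - 7. Solving for -7 gives contact_cap = 0, within [-2, 6].
Intervening on testing: incidence = -3*testing - 14. Reaching -7 requires testing = -7/3, not an integer.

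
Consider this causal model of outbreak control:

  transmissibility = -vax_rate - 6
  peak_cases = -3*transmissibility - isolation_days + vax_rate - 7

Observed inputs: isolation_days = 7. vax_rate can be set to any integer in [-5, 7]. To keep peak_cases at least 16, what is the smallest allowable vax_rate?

vax_rate = 3

Substituting into the peak_cases equation gives peak_cases = 4*vax_rate + 4.
Require 4*vax_rate + 4 ≥ 16, so vax_rate ≥ 3.
The smallest integer in [-5, 7] satisfying this is 3.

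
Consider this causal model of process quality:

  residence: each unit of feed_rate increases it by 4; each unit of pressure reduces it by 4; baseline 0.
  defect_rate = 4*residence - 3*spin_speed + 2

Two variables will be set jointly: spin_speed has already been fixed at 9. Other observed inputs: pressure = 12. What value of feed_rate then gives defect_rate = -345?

With spin_speed held at 9:
Substituting into the residence equation gives residence = 4*feed_rate - 48.
Substituting into the defect_rate equation gives defect_rate = 16*feed_rate - 217.
Solve 16*feed_rate - 217 = -345: feed_rate = (-345 + 217) / 16 = -8.

feed_rate = -8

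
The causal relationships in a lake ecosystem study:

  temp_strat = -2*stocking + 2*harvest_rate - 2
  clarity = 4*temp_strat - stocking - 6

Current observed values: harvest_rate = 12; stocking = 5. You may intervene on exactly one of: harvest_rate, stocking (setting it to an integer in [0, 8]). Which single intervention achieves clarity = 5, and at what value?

Intervening on harvest_rate: with other inputs at their observed values, clarity = 8*harvest_rate - 59. Solving for 5 gives harvest_rate = 8, within [0, 8].
Intervening on stocking: clarity = -9*stocking + 82. Reaching 5 requires stocking = 77/9, not an integer.

set harvest_rate = 8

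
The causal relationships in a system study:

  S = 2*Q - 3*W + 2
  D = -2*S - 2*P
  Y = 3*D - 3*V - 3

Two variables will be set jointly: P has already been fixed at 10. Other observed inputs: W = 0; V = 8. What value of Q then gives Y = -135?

Q = 3

With P held at 10:
Substituting into the S equation gives S = 2*Q + 2.
Substituting into the D equation gives D = -4*Q - 24.
Substituting into the Y equation gives Y = -12*Q - 99.
Solve -12*Q - 99 = -135: Q = (-135 + 99) / -12 = 3.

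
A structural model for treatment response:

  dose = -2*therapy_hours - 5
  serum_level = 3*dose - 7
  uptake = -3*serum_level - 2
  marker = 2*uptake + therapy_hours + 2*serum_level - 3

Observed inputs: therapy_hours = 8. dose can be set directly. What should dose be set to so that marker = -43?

dose = 6

Intervening on dose fixes its value directly, overriding its dependence on therapy_hours.
Substituting into the uptake equation gives uptake = -9*dose + 19.
Substituting into the marker equation gives marker = -12*dose + 29.
Solve -12*dose + 29 = -43: dose = (-43 - 29) / -12 = 6.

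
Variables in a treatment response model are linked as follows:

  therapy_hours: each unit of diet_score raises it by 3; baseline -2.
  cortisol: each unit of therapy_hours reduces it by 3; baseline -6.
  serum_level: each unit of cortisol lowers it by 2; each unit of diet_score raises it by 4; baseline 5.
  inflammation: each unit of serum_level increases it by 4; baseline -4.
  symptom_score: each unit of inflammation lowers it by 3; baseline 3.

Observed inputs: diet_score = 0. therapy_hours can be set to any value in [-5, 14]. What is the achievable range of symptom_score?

-1197 to 171

Intervening on therapy_hours fixes its value directly, overriding its dependence on diet_score.
Substituting into the serum_level equation gives serum_level = 6*therapy_hours + 17.
Substituting into the inflammation equation gives inflammation = 24*therapy_hours + 64.
symptom_score becomes -72*therapy_hours - 189.
Linear in therapy_hours, so extremes are at the endpoints: therapy_hours = -5 gives symptom_score = 171; therapy_hours = 14 gives symptom_score = -1197.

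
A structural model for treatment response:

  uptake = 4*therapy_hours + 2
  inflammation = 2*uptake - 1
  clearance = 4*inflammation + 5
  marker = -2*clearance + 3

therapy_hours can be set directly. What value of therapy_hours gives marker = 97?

Substituting into the inflammation equation gives inflammation = 8*therapy_hours + 3.
clearance becomes 32*therapy_hours + 17.
Substituting into the marker equation gives marker = -64*therapy_hours - 31.
Solve -64*therapy_hours - 31 = 97: therapy_hours = (97 + 31) / -64 = -2.

therapy_hours = -2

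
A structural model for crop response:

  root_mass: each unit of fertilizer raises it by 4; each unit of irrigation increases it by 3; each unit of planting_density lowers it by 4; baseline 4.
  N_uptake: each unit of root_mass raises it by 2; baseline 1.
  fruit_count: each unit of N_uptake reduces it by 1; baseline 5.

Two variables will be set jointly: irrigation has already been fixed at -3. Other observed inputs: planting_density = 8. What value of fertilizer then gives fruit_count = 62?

fertilizer = 2

With irrigation held at -3:
Substituting into the root_mass equation gives root_mass = 4*fertilizer - 37.
Substituting into the N_uptake equation gives N_uptake = 8*fertilizer - 73.
Substituting into the fruit_count equation gives fruit_count = -8*fertilizer + 78.
Solve -8*fertilizer + 78 = 62: fertilizer = (62 - 78) / -8 = 2.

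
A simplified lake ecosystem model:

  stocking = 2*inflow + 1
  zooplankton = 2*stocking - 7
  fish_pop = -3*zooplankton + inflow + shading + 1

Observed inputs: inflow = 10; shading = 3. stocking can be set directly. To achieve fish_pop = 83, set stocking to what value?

Intervening on stocking fixes its value directly, overriding its dependence on inflow.
Substituting into the fish_pop equation gives fish_pop = -6*stocking + 35.
Solve -6*stocking + 35 = 83: stocking = (83 - 35) / -6 = -8.

stocking = -8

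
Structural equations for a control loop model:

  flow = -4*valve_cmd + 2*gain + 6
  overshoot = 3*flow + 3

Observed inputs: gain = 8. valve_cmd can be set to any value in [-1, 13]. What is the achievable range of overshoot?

-87 to 81

Substituting into the flow equation gives flow = -4*valve_cmd + 22.
overshoot becomes -12*valve_cmd + 69.
Linear in valve_cmd, so extremes are at the endpoints: valve_cmd = -1 gives overshoot = 81; valve_cmd = 13 gives overshoot = -87.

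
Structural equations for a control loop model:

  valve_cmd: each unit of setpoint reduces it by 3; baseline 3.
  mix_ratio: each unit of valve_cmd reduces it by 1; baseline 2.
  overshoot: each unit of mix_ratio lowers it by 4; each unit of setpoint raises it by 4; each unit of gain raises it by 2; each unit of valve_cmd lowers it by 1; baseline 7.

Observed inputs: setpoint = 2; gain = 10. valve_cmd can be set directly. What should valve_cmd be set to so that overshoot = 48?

valve_cmd = 7

Intervening on valve_cmd fixes its value directly, overriding its dependence on setpoint.
Substituting into the overshoot equation gives overshoot = 3*valve_cmd + 27.
Solve 3*valve_cmd + 27 = 48: valve_cmd = (48 - 27) / 3 = 7.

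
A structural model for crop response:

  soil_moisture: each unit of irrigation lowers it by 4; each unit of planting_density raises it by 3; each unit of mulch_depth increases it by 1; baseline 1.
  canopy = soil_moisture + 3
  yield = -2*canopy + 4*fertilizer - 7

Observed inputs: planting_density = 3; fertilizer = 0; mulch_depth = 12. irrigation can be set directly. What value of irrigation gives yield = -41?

irrigation = 2

Substituting into the soil_moisture equation gives soil_moisture = -4*irrigation + 22.
canopy becomes -4*irrigation + 25.
Substituting into the yield equation gives yield = 8*irrigation - 57.
Solve 8*irrigation - 57 = -41: irrigation = (-41 + 57) / 8 = 2.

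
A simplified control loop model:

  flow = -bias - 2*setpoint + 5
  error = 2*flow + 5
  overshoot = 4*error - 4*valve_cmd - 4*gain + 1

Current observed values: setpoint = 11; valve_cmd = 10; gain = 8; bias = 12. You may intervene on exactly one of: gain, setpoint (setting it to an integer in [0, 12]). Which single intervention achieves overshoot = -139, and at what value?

set setpoint = 2

Intervening on gain: overshoot = -4*gain - 251. Reaching -139 requires gain = -28, outside [0, 12].
Intervening on setpoint: with other inputs at their observed values, overshoot = -16*setpoint - 107. Solving for -139 gives setpoint = 2, within [0, 12].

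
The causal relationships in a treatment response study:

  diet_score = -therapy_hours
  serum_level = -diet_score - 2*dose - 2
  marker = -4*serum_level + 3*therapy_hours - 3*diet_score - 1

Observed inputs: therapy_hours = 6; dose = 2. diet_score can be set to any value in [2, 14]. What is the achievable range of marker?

43 to 55

Intervening on diet_score fixes its value directly, overriding its dependence on therapy_hours.
Substituting into the serum_level equation gives serum_level = -diet_score - 6.
Substituting into the marker equation gives marker = diet_score + 41.
Linear in diet_score, so extremes are at the endpoints: diet_score = 2 gives marker = 43; diet_score = 14 gives marker = 55.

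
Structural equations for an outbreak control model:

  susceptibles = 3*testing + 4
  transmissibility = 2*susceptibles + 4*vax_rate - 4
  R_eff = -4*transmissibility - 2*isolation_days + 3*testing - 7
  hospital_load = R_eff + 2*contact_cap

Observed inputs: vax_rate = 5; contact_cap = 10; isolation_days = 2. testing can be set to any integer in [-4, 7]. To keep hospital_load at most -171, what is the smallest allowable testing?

Substituting into the transmissibility equation gives transmissibility = 6*testing + 24.
Substituting into the R_eff equation gives R_eff = -21*testing - 107.
hospital_load becomes -21*testing - 87.
Require -21*testing - 87 ≤ -171, so testing ≥ 4.
The smallest integer in [-4, 7] satisfying this is 4.

testing = 4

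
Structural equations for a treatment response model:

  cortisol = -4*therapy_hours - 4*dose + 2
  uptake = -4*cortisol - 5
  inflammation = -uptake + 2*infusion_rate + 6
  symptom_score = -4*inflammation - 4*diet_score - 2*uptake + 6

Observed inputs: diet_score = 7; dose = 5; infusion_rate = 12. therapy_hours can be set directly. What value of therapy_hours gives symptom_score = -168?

Substituting into the cortisol equation gives cortisol = -4*therapy_hours - 18.
Substituting into the uptake equation gives uptake = 16*therapy_hours + 67.
Substituting into the inflammation equation gives inflammation = -16*therapy_hours - 37.
Substituting into the symptom_score equation gives symptom_score = 32*therapy_hours - 8.
Solve 32*therapy_hours - 8 = -168: therapy_hours = (-168 + 8) / 32 = -5.

therapy_hours = -5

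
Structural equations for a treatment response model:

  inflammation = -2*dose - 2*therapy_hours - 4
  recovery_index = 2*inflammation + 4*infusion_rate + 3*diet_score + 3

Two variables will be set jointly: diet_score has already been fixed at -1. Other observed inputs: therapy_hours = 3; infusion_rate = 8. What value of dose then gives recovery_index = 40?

dose = -7

With diet_score held at -1:
Substituting into the inflammation equation gives inflammation = -2*dose - 10.
recovery_index becomes -4*dose + 12.
Solve -4*dose + 12 = 40: dose = (40 - 12) / -4 = -7.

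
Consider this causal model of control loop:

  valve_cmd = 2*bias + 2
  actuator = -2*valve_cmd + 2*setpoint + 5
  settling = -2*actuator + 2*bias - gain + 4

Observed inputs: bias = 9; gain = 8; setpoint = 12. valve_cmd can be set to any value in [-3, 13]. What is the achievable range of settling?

Intervening on valve_cmd fixes its value directly, overriding its dependence on bias.
Substituting into the actuator equation gives actuator = -2*valve_cmd + 29.
Substituting into the settling equation gives settling = 4*valve_cmd - 44.
Linear in valve_cmd, so extremes are at the endpoints: valve_cmd = -3 gives settling = -56; valve_cmd = 13 gives settling = 8.

-56 to 8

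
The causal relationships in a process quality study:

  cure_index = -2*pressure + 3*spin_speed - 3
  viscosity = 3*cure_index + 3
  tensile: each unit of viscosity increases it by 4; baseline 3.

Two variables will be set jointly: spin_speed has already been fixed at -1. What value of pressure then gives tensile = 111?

pressure = -7

With spin_speed held at -1:
Substituting into the cure_index equation gives cure_index = -2*pressure - 6.
So viscosity = -6*pressure - 15.
This gives tensile = -24*pressure - 57.
Solve -24*pressure - 57 = 111: pressure = (111 + 57) / -24 = -7.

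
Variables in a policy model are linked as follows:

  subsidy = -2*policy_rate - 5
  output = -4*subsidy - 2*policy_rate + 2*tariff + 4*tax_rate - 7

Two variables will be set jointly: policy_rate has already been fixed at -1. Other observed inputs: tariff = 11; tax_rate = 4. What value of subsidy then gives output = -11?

subsidy = 11

With policy_rate held at -1:
Intervening on subsidy fixes its value directly, overriding its dependence on policy_rate.
Substituting into the output equation gives output = -4*subsidy + 33.
Solve -4*subsidy + 33 = -11: subsidy = (-11 - 33) / -4 = 11.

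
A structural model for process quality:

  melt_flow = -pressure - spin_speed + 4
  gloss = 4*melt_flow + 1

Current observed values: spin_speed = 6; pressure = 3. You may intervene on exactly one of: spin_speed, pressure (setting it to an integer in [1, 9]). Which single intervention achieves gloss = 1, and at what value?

set spin_speed = 1

Intervening on spin_speed: with other inputs at their observed values, gloss = -4*spin_speed + 5. Solving for 1 gives spin_speed = 1, within [1, 9].
Intervening on pressure: gloss = -4*pressure - 7. Reaching 1 requires pressure = -2, outside [1, 9].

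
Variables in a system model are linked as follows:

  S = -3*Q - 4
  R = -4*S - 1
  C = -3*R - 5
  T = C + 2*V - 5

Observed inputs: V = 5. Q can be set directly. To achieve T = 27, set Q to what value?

Substituting into the R equation gives R = 12*Q + 15.
So C = -36*Q - 50.
This gives T = -36*Q - 45.
Solve -36*Q - 45 = 27: Q = (27 + 45) / -36 = -2.

Q = -2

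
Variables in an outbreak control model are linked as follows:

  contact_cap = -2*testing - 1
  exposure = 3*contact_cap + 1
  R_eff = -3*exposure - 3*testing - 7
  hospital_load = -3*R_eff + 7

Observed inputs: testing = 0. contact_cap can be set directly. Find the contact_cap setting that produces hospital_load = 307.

Intervening on contact_cap fixes its value directly, overriding its dependence on testing.
Substituting into the R_eff equation gives R_eff = -9*contact_cap - 10.
hospital_load becomes 27*contact_cap + 37.
Solve 27*contact_cap + 37 = 307: contact_cap = (307 - 37) / 27 = 10.

contact_cap = 10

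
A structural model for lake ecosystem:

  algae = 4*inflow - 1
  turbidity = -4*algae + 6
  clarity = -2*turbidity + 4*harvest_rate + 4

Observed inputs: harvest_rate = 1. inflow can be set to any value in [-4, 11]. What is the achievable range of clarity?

Substituting into the turbidity equation gives turbidity = -16*inflow + 10.
Substituting into the clarity equation gives clarity = 32*inflow - 12.
Linear in inflow, so extremes are at the endpoints: inflow = -4 gives clarity = -140; inflow = 11 gives clarity = 340.

-140 to 340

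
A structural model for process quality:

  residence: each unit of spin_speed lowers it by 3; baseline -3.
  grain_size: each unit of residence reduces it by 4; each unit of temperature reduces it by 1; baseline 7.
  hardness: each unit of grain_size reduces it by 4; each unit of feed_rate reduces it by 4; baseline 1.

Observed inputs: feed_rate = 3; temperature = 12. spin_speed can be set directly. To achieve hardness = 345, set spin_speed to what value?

Substituting into the grain_size equation gives grain_size = 12*spin_speed + 7.
Substituting into the hardness equation gives hardness = -48*spin_speed - 39.
Solve -48*spin_speed - 39 = 345: spin_speed = (345 + 39) / -48 = -8.

spin_speed = -8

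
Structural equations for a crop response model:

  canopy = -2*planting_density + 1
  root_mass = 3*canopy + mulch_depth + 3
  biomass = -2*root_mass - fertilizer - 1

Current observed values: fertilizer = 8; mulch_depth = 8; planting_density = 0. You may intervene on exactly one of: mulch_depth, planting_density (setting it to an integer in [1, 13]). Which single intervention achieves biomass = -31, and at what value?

set mulch_depth = 5

Intervening on mulch_depth: with other inputs at their observed values, biomass = -2*mulch_depth - 21. Solving for -31 gives mulch_depth = 5, within [1, 13].
Intervening on planting_density: biomass = 12*planting_density - 37. Reaching -31 requires planting_density = 1/2, not an integer.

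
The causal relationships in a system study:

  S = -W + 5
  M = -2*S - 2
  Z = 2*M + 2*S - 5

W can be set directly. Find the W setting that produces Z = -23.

Substituting into the M equation gives M = 2*W - 12.
Substituting into the Z equation gives Z = 2*W - 19.
Solve 2*W - 19 = -23: W = (-23 + 19) / 2 = -2.

W = -2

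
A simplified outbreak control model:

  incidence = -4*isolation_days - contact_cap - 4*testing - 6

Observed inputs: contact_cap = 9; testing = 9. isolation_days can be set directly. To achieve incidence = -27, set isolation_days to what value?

isolation_days = -6

Substituting into the incidence equation gives incidence = -4*isolation_days - 51.
Solve -4*isolation_days - 51 = -27: isolation_days = (-27 + 51) / -4 = -6.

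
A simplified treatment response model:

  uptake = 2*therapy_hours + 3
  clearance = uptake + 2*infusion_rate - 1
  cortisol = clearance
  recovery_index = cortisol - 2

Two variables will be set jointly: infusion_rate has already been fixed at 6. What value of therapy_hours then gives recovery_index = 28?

With infusion_rate held at 6:
Substituting into the clearance equation gives clearance = 2*therapy_hours + 14.
Substituting into the cortisol equation gives cortisol = 2*therapy_hours + 14.
Substituting into the recovery_index equation gives recovery_index = 2*therapy_hours + 12.
Solve 2*therapy_hours + 12 = 28: therapy_hours = (28 - 12) / 2 = 8.

therapy_hours = 8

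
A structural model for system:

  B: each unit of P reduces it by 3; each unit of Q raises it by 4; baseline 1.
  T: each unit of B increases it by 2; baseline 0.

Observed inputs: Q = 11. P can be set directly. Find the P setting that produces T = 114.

Substituting into the B equation gives B = -3*P + 45.
Substituting into the T equation gives T = -6*P + 90.
Solve -6*P + 90 = 114: P = (114 - 90) / -6 = -4.

P = -4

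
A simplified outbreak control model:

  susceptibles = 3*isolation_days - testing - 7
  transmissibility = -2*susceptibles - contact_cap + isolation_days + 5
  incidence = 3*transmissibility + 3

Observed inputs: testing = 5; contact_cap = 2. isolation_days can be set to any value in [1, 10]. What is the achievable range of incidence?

Substituting into the susceptibles equation gives susceptibles = 3*isolation_days - 12.
Substituting into the transmissibility equation gives transmissibility = -5*isolation_days + 27.
This gives incidence = -15*isolation_days + 84.
Linear in isolation_days, so extremes are at the endpoints: isolation_days = 1 gives incidence = 69; isolation_days = 10 gives incidence = -66.

-66 to 69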